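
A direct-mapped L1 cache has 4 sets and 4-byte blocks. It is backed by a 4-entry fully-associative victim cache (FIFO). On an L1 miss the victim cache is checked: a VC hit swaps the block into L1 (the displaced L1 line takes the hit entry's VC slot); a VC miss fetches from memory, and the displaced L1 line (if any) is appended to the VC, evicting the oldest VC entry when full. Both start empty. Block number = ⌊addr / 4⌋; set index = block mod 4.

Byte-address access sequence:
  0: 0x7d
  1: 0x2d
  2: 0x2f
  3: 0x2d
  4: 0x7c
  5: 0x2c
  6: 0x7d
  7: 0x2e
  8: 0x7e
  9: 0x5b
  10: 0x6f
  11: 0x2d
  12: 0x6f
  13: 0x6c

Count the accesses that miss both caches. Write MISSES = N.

0: 0x7d (blk 31, set 3) → MISS  vc=[]
1: 0x2d (blk 11, set 3) → MISS  vc=[31]
2: 0x2f (blk 11, set 3) → L1-HIT  vc=[31]
3: 0x2d (blk 11, set 3) → L1-HIT  vc=[31]
4: 0x7c (blk 31, set 3) → VC-HIT  vc=[11]
5: 0x2c (blk 11, set 3) → VC-HIT  vc=[31]
6: 0x7d (blk 31, set 3) → VC-HIT  vc=[11]
7: 0x2e (blk 11, set 3) → VC-HIT  vc=[31]
8: 0x7e (blk 31, set 3) → VC-HIT  vc=[11]
9: 0x5b (blk 22, set 2) → MISS  vc=[11]
10: 0x6f (blk 27, set 3) → MISS  vc=[11, 31]
11: 0x2d (blk 11, set 3) → VC-HIT  vc=[27, 31]
12: 0x6f (blk 27, set 3) → VC-HIT  vc=[11, 31]
13: 0x6c (blk 27, set 3) → L1-HIT  vc=[11, 31]

MISSES = 4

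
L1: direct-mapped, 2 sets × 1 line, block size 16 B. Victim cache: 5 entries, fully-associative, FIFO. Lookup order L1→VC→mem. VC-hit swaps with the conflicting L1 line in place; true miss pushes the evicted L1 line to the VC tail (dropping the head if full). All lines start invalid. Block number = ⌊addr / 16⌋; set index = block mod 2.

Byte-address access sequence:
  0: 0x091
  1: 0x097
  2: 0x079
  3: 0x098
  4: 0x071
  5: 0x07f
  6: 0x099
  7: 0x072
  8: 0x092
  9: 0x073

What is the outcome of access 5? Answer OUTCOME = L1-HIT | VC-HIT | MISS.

OUTCOME = L1-HIT

#0 0x91→b9/s1 MISS; vc=[]
#1 0x97→b9/s1 L1-HIT; vc=[]
#2 0x79→b7/s1 MISS; vc=[9]
#3 0x98→b9/s1 VC-HIT; vc=[7]
#4 0x71→b7/s1 VC-HIT; vc=[9]
#5 0x7f→b7/s1 L1-HIT; vc=[9]
#6 0x99→b9/s1 VC-HIT; vc=[7]
#7 0x72→b7/s1 VC-HIT; vc=[9]
#8 0x92→b9/s1 VC-HIT; vc=[7]
#9 0x73→b7/s1 VC-HIT; vc=[9]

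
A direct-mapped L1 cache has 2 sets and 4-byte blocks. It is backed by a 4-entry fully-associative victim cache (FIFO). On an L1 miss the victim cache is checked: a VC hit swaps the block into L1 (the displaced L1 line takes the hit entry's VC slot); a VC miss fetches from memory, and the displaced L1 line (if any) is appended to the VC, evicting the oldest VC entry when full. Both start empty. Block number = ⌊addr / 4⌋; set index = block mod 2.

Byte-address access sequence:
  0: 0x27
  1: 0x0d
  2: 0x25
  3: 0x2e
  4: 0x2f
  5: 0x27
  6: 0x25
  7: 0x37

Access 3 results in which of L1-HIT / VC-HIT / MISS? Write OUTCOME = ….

OUTCOME = MISS

#0 0x27→b9/s1 MISS; vc=[]
#1 0xd→b3/s1 MISS; vc=[9]
#2 0x25→b9/s1 VC-HIT; vc=[3]
#3 0x2e→b11/s1 MISS; vc=[3,9]
#4 0x2f→b11/s1 L1-HIT; vc=[3,9]
#5 0x27→b9/s1 VC-HIT; vc=[3,11]
#6 0x25→b9/s1 L1-HIT; vc=[3,11]
#7 0x37→b13/s1 MISS; vc=[3,11,9]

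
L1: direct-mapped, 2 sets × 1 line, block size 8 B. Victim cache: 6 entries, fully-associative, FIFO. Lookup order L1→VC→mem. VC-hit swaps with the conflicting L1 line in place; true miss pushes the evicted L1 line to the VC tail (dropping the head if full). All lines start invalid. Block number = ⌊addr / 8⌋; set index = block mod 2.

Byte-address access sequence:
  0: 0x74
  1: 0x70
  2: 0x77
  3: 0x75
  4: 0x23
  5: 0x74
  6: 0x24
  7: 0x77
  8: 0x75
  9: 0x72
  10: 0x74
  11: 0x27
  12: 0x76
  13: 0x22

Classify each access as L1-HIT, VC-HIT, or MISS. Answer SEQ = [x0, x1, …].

#0 0x74→b14/s0 MISS; vc=[]
#1 0x70→b14/s0 L1-HIT; vc=[]
#2 0x77→b14/s0 L1-HIT; vc=[]
#3 0x75→b14/s0 L1-HIT; vc=[]
#4 0x23→b4/s0 MISS; vc=[14]
#5 0x74→b14/s0 VC-HIT; vc=[4]
#6 0x24→b4/s0 VC-HIT; vc=[14]
#7 0x77→b14/s0 VC-HIT; vc=[4]
#8 0x75→b14/s0 L1-HIT; vc=[4]
#9 0x72→b14/s0 L1-HIT; vc=[4]
#10 0x74→b14/s0 L1-HIT; vc=[4]
#11 0x27→b4/s0 VC-HIT; vc=[14]
#12 0x76→b14/s0 VC-HIT; vc=[4]
#13 0x22→b4/s0 VC-HIT; vc=[14]

SEQ = [MISS, L1-HIT, L1-HIT, L1-HIT, MISS, VC-HIT, VC-HIT, VC-HIT, L1-HIT, L1-HIT, L1-HIT, VC-HIT, VC-HIT, VC-HIT]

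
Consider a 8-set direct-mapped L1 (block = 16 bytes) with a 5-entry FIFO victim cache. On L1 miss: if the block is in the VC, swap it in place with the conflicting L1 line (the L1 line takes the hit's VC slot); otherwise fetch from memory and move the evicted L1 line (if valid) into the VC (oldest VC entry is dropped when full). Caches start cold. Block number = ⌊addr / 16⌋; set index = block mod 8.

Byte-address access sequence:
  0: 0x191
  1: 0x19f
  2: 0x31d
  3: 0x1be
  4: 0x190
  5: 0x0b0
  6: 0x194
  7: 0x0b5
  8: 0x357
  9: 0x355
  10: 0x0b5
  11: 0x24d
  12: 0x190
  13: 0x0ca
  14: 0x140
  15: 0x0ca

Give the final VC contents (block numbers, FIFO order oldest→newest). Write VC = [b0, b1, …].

VC = [49, 27, 36, 20]

  [0] addr=0x191 blk=25 s=1: MISS | VC []
  [1] addr=0x19f blk=25 s=1: L1-HIT | VC []
  [2] addr=0x31d blk=49 s=1: MISS | VC [25]
  [3] addr=0x1be blk=27 s=3: MISS | VC [25]
  [4] addr=0x190 blk=25 s=1: VC-HIT | VC [49]
  [5] addr=0xb0 blk=11 s=3: MISS | VC [49, 27]
  [6] addr=0x194 blk=25 s=1: L1-HIT | VC [49, 27]
  [7] addr=0xb5 blk=11 s=3: L1-HIT | VC [49, 27]
  [8] addr=0x357 blk=53 s=5: MISS | VC [49, 27]
  [9] addr=0x355 blk=53 s=5: L1-HIT | VC [49, 27]
  [10] addr=0xb5 blk=11 s=3: L1-HIT | VC [49, 27]
  [11] addr=0x24d blk=36 s=4: MISS | VC [49, 27]
  [12] addr=0x190 blk=25 s=1: L1-HIT | VC [49, 27]
  [13] addr=0xca blk=12 s=4: MISS | VC [49, 27, 36]
  [14] addr=0x140 blk=20 s=4: MISS | VC [49, 27, 36, 12]
  [15] addr=0xca blk=12 s=4: VC-HIT | VC [49, 27, 36, 20]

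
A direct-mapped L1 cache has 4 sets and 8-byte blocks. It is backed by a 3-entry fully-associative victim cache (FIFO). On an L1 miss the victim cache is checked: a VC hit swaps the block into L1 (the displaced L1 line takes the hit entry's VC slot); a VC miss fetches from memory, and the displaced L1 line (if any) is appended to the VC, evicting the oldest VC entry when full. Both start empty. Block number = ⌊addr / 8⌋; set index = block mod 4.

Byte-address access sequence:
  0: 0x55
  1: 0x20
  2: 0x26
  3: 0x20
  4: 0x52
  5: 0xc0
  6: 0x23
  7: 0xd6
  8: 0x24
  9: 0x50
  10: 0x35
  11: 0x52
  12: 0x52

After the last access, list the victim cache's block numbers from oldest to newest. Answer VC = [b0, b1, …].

#0 0x55→b10/s2 MISS; vc=[]
#1 0x20→b4/s0 MISS; vc=[]
#2 0x26→b4/s0 L1-HIT; vc=[]
#3 0x20→b4/s0 L1-HIT; vc=[]
#4 0x52→b10/s2 L1-HIT; vc=[]
#5 0xc0→b24/s0 MISS; vc=[4]
#6 0x23→b4/s0 VC-HIT; vc=[24]
#7 0xd6→b26/s2 MISS; vc=[24,10]
#8 0x24→b4/s0 L1-HIT; vc=[24,10]
#9 0x50→b10/s2 VC-HIT; vc=[24,26]
#10 0x35→b6/s2 MISS; vc=[24,26,10]
#11 0x52→b10/s2 VC-HIT; vc=[24,26,6]
#12 0x52→b10/s2 L1-HIT; vc=[24,26,6]

VC = [24, 26, 6]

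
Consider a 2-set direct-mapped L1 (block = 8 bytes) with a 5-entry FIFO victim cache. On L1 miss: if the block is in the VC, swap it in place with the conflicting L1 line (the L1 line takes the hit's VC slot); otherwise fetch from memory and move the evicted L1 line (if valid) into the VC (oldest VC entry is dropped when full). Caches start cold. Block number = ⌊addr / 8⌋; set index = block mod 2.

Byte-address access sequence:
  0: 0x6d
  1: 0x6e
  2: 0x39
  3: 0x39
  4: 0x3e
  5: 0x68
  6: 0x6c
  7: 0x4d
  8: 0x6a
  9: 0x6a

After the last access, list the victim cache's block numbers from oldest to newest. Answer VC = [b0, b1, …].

VC = [7, 9]

#0 0x6d→b13/s1 MISS; vc=[]
#1 0x6e→b13/s1 L1-HIT; vc=[]
#2 0x39→b7/s1 MISS; vc=[13]
#3 0x39→b7/s1 L1-HIT; vc=[13]
#4 0x3e→b7/s1 L1-HIT; vc=[13]
#5 0x68→b13/s1 VC-HIT; vc=[7]
#6 0x6c→b13/s1 L1-HIT; vc=[7]
#7 0x4d→b9/s1 MISS; vc=[7,13]
#8 0x6a→b13/s1 VC-HIT; vc=[7,9]
#9 0x6a→b13/s1 L1-HIT; vc=[7,9]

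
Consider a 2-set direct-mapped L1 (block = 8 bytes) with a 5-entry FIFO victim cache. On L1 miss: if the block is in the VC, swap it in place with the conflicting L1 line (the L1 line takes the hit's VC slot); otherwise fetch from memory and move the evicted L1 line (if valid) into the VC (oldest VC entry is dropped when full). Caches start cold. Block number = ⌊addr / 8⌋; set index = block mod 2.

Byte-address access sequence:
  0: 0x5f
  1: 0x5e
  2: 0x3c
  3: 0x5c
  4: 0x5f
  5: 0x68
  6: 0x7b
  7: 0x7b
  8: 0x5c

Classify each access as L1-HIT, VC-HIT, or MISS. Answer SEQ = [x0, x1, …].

0: 0x5f (blk 11, set 1) → MISS  vc=[]
1: 0x5e (blk 11, set 1) → L1-HIT  vc=[]
2: 0x3c (blk 7, set 1) → MISS  vc=[11]
3: 0x5c (blk 11, set 1) → VC-HIT  vc=[7]
4: 0x5f (blk 11, set 1) → L1-HIT  vc=[7]
5: 0x68 (blk 13, set 1) → MISS  vc=[7, 11]
6: 0x7b (blk 15, set 1) → MISS  vc=[7, 11, 13]
7: 0x7b (blk 15, set 1) → L1-HIT  vc=[7, 11, 13]
8: 0x5c (blk 11, set 1) → VC-HIT  vc=[7, 15, 13]

SEQ = [MISS, L1-HIT, MISS, VC-HIT, L1-HIT, MISS, MISS, L1-HIT, VC-HIT]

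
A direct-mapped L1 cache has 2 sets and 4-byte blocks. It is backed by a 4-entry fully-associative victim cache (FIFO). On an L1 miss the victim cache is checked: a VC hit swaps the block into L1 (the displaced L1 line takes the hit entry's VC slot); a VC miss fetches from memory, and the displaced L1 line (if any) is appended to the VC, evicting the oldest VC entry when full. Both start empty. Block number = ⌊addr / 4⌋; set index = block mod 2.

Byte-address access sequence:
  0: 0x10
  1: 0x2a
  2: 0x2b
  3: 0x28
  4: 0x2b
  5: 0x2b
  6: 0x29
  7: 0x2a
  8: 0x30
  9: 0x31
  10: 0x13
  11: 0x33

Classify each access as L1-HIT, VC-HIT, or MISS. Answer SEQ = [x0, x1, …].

  [0] addr=0x10 blk=4 s=0: MISS | VC []
  [1] addr=0x2a blk=10 s=0: MISS | VC [4]
  [2] addr=0x2b blk=10 s=0: L1-HIT | VC [4]
  [3] addr=0x28 blk=10 s=0: L1-HIT | VC [4]
  [4] addr=0x2b blk=10 s=0: L1-HIT | VC [4]
  [5] addr=0x2b blk=10 s=0: L1-HIT | VC [4]
  [6] addr=0x29 blk=10 s=0: L1-HIT | VC [4]
  [7] addr=0x2a blk=10 s=0: L1-HIT | VC [4]
  [8] addr=0x30 blk=12 s=0: MISS | VC [4, 10]
  [9] addr=0x31 blk=12 s=0: L1-HIT | VC [4, 10]
  [10] addr=0x13 blk=4 s=0: VC-HIT | VC [12, 10]
  [11] addr=0x33 blk=12 s=0: VC-HIT | VC [4, 10]

SEQ = [MISS, MISS, L1-HIT, L1-HIT, L1-HIT, L1-HIT, L1-HIT, L1-HIT, MISS, L1-HIT, VC-HIT, VC-HIT]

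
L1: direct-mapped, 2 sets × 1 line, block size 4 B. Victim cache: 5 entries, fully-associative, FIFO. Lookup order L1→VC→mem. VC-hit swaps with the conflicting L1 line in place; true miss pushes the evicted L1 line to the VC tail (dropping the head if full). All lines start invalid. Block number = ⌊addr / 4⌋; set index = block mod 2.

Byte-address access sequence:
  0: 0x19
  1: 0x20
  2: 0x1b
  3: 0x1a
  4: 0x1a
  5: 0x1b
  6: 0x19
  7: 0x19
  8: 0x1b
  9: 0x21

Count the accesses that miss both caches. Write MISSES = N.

MISSES = 2

0: 0x19 (blk 6, set 0) → MISS  vc=[]
1: 0x20 (blk 8, set 0) → MISS  vc=[6]
2: 0x1b (blk 6, set 0) → VC-HIT  vc=[8]
3: 0x1a (blk 6, set 0) → L1-HIT  vc=[8]
4: 0x1a (blk 6, set 0) → L1-HIT  vc=[8]
5: 0x1b (blk 6, set 0) → L1-HIT  vc=[8]
6: 0x19 (blk 6, set 0) → L1-HIT  vc=[8]
7: 0x19 (blk 6, set 0) → L1-HIT  vc=[8]
8: 0x1b (blk 6, set 0) → L1-HIT  vc=[8]
9: 0x21 (blk 8, set 0) → VC-HIT  vc=[6]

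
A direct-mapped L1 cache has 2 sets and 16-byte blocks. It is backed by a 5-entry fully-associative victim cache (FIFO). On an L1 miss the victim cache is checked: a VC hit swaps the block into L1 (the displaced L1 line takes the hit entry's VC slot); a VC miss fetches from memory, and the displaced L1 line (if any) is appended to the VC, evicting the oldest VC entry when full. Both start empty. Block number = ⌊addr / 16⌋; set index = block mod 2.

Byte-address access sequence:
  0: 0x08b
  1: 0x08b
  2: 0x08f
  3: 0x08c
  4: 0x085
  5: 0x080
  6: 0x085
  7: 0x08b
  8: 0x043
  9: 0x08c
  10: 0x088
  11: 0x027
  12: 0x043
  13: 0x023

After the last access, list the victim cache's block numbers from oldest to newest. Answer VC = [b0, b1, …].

0: 0x8b (blk 8, set 0) → MISS  vc=[]
1: 0x8b (blk 8, set 0) → L1-HIT  vc=[]
2: 0x8f (blk 8, set 0) → L1-HIT  vc=[]
3: 0x8c (blk 8, set 0) → L1-HIT  vc=[]
4: 0x85 (blk 8, set 0) → L1-HIT  vc=[]
5: 0x80 (blk 8, set 0) → L1-HIT  vc=[]
6: 0x85 (blk 8, set 0) → L1-HIT  vc=[]
7: 0x8b (blk 8, set 0) → L1-HIT  vc=[]
8: 0x43 (blk 4, set 0) → MISS  vc=[8]
9: 0x8c (blk 8, set 0) → VC-HIT  vc=[4]
10: 0x88 (blk 8, set 0) → L1-HIT  vc=[4]
11: 0x27 (blk 2, set 0) → MISS  vc=[4, 8]
12: 0x43 (blk 4, set 0) → VC-HIT  vc=[2, 8]
13: 0x23 (blk 2, set 0) → VC-HIT  vc=[4, 8]

VC = [4, 8]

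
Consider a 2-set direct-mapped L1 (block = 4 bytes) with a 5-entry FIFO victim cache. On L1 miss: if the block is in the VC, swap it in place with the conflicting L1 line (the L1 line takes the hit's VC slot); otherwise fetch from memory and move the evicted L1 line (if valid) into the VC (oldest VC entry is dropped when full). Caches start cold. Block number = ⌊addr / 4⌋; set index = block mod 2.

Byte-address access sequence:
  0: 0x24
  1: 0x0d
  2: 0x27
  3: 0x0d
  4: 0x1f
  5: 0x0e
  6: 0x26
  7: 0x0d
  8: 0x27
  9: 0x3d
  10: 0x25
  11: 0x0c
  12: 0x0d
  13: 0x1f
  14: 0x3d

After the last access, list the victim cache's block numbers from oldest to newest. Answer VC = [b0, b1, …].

VC = [9, 3, 7]

0: 0x24 (blk 9, set 1) → MISS  vc=[]
1: 0xd (blk 3, set 1) → MISS  vc=[9]
2: 0x27 (blk 9, set 1) → VC-HIT  vc=[3]
3: 0xd (blk 3, set 1) → VC-HIT  vc=[9]
4: 0x1f (blk 7, set 1) → MISS  vc=[9, 3]
5: 0xe (blk 3, set 1) → VC-HIT  vc=[9, 7]
6: 0x26 (blk 9, set 1) → VC-HIT  vc=[3, 7]
7: 0xd (blk 3, set 1) → VC-HIT  vc=[9, 7]
8: 0x27 (blk 9, set 1) → VC-HIT  vc=[3, 7]
9: 0x3d (blk 15, set 1) → MISS  vc=[3, 7, 9]
10: 0x25 (blk 9, set 1) → VC-HIT  vc=[3, 7, 15]
11: 0xc (blk 3, set 1) → VC-HIT  vc=[9, 7, 15]
12: 0xd (blk 3, set 1) → L1-HIT  vc=[9, 7, 15]
13: 0x1f (blk 7, set 1) → VC-HIT  vc=[9, 3, 15]
14: 0x3d (blk 15, set 1) → VC-HIT  vc=[9, 3, 7]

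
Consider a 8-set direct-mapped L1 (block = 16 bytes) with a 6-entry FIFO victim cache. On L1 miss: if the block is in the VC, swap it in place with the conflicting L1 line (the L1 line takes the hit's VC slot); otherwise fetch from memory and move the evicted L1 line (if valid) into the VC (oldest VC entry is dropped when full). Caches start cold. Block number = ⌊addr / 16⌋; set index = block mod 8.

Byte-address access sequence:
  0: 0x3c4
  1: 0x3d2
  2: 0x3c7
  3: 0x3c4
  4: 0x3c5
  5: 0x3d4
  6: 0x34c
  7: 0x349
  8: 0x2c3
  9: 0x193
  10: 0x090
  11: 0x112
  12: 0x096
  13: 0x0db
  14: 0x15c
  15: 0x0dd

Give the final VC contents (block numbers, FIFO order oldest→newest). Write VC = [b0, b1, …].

  [0] addr=0x3c4 blk=60 s=4: MISS | VC []
  [1] addr=0x3d2 blk=61 s=5: MISS | VC []
  [2] addr=0x3c7 blk=60 s=4: L1-HIT | VC []
  [3] addr=0x3c4 blk=60 s=4: L1-HIT | VC []
  [4] addr=0x3c5 blk=60 s=4: L1-HIT | VC []
  [5] addr=0x3d4 blk=61 s=5: L1-HIT | VC []
  [6] addr=0x34c blk=52 s=4: MISS | VC [60]
  [7] addr=0x349 blk=52 s=4: L1-HIT | VC [60]
  [8] addr=0x2c3 blk=44 s=4: MISS | VC [60, 52]
  [9] addr=0x193 blk=25 s=1: MISS | VC [60, 52]
  [10] addr=0x90 blk=9 s=1: MISS | VC [60, 52, 25]
  [11] addr=0x112 blk=17 s=1: MISS | VC [60, 52, 25, 9]
  [12] addr=0x96 blk=9 s=1: VC-HIT | VC [60, 52, 25, 17]
  [13] addr=0xdb blk=13 s=5: MISS | VC [60, 52, 25, 17, 61]
  [14] addr=0x15c blk=21 s=5: MISS | VC [60, 52, 25, 17, 61, 13]
  [15] addr=0xdd blk=13 s=5: VC-HIT | VC [60, 52, 25, 17, 61, 21]

VC = [60, 52, 25, 17, 61, 21]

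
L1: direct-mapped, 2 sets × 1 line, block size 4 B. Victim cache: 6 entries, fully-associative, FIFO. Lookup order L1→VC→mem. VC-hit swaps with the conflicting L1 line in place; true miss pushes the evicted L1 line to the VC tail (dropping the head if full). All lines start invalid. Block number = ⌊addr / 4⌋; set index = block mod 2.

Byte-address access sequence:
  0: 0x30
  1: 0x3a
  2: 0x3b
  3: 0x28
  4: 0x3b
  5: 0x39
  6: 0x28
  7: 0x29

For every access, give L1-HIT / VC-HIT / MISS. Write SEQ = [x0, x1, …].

SEQ = [MISS, MISS, L1-HIT, MISS, VC-HIT, L1-HIT, VC-HIT, L1-HIT]

#0 0x30→b12/s0 MISS; vc=[]
#1 0x3a→b14/s0 MISS; vc=[12]
#2 0x3b→b14/s0 L1-HIT; vc=[12]
#3 0x28→b10/s0 MISS; vc=[12,14]
#4 0x3b→b14/s0 VC-HIT; vc=[12,10]
#5 0x39→b14/s0 L1-HIT; vc=[12,10]
#6 0x28→b10/s0 VC-HIT; vc=[12,14]
#7 0x29→b10/s0 L1-HIT; vc=[12,14]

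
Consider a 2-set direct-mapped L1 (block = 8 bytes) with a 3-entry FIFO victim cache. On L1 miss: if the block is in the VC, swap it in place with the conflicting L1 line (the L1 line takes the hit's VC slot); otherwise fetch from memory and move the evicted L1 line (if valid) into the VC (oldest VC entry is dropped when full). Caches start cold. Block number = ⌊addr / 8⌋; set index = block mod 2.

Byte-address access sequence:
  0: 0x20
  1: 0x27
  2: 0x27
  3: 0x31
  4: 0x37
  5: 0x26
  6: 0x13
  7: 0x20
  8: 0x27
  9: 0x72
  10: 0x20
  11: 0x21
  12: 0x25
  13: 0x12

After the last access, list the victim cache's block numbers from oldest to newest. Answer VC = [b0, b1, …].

0: 0x20 (blk 4, set 0) → MISS  vc=[]
1: 0x27 (blk 4, set 0) → L1-HIT  vc=[]
2: 0x27 (blk 4, set 0) → L1-HIT  vc=[]
3: 0x31 (blk 6, set 0) → MISS  vc=[4]
4: 0x37 (blk 6, set 0) → L1-HIT  vc=[4]
5: 0x26 (blk 4, set 0) → VC-HIT  vc=[6]
6: 0x13 (blk 2, set 0) → MISS  vc=[6, 4]
7: 0x20 (blk 4, set 0) → VC-HIT  vc=[6, 2]
8: 0x27 (blk 4, set 0) → L1-HIT  vc=[6, 2]
9: 0x72 (blk 14, set 0) → MISS  vc=[6, 2, 4]
10: 0x20 (blk 4, set 0) → VC-HIT  vc=[6, 2, 14]
11: 0x21 (blk 4, set 0) → L1-HIT  vc=[6, 2, 14]
12: 0x25 (blk 4, set 0) → L1-HIT  vc=[6, 2, 14]
13: 0x12 (blk 2, set 0) → VC-HIT  vc=[6, 4, 14]

VC = [6, 4, 14]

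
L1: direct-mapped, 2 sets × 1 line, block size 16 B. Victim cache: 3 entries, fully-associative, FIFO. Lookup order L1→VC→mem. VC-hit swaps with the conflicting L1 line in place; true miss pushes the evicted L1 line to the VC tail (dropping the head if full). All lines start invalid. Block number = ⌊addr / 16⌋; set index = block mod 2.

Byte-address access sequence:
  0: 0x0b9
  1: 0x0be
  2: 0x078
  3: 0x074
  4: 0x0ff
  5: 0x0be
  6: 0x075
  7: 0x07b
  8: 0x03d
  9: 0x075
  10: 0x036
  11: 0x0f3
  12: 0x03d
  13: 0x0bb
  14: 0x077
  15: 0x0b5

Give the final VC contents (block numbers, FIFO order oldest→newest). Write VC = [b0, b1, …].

  [0] addr=0xb9 blk=11 s=1: MISS | VC []
  [1] addr=0xbe blk=11 s=1: L1-HIT | VC []
  [2] addr=0x78 blk=7 s=1: MISS | VC [11]
  [3] addr=0x74 blk=7 s=1: L1-HIT | VC [11]
  [4] addr=0xff blk=15 s=1: MISS | VC [11, 7]
  [5] addr=0xbe blk=11 s=1: VC-HIT | VC [15, 7]
  [6] addr=0x75 blk=7 s=1: VC-HIT | VC [15, 11]
  [7] addr=0x7b blk=7 s=1: L1-HIT | VC [15, 11]
  [8] addr=0x3d blk=3 s=1: MISS | VC [15, 11, 7]
  [9] addr=0x75 blk=7 s=1: VC-HIT | VC [15, 11, 3]
  [10] addr=0x36 blk=3 s=1: VC-HIT | VC [15, 11, 7]
  [11] addr=0xf3 blk=15 s=1: VC-HIT | VC [3, 11, 7]
  [12] addr=0x3d blk=3 s=1: VC-HIT | VC [15, 11, 7]
  [13] addr=0xbb blk=11 s=1: VC-HIT | VC [15, 3, 7]
  [14] addr=0x77 blk=7 s=1: VC-HIT | VC [15, 3, 11]
  [15] addr=0xb5 blk=11 s=1: VC-HIT | VC [15, 3, 7]

VC = [15, 3, 7]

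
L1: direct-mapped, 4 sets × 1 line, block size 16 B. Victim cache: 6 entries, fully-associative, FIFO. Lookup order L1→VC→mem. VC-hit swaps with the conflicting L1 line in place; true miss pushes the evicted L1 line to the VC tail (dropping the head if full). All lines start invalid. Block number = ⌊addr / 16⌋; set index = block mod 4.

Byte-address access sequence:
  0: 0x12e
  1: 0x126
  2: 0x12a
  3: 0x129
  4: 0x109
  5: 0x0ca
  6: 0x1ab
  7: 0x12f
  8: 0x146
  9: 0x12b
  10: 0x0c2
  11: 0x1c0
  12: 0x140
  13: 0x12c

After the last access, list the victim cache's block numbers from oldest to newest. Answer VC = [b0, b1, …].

VC = [16, 26, 28, 12]

0: 0x12e (blk 18, set 2) → MISS  vc=[]
1: 0x126 (blk 18, set 2) → L1-HIT  vc=[]
2: 0x12a (blk 18, set 2) → L1-HIT  vc=[]
3: 0x129 (blk 18, set 2) → L1-HIT  vc=[]
4: 0x109 (blk 16, set 0) → MISS  vc=[]
5: 0xca (blk 12, set 0) → MISS  vc=[16]
6: 0x1ab (blk 26, set 2) → MISS  vc=[16, 18]
7: 0x12f (blk 18, set 2) → VC-HIT  vc=[16, 26]
8: 0x146 (blk 20, set 0) → MISS  vc=[16, 26, 12]
9: 0x12b (blk 18, set 2) → L1-HIT  vc=[16, 26, 12]
10: 0xc2 (blk 12, set 0) → VC-HIT  vc=[16, 26, 20]
11: 0x1c0 (blk 28, set 0) → MISS  vc=[16, 26, 20, 12]
12: 0x140 (blk 20, set 0) → VC-HIT  vc=[16, 26, 28, 12]
13: 0x12c (blk 18, set 2) → L1-HIT  vc=[16, 26, 28, 12]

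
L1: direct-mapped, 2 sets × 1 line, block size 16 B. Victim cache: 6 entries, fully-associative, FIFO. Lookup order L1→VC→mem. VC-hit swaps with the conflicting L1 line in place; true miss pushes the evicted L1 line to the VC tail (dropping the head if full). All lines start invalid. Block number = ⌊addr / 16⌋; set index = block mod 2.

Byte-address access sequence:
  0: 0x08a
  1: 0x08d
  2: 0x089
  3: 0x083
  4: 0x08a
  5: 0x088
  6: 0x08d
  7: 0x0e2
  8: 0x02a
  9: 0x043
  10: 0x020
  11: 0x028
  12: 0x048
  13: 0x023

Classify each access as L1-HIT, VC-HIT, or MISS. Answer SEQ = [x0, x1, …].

SEQ = [MISS, L1-HIT, L1-HIT, L1-HIT, L1-HIT, L1-HIT, L1-HIT, MISS, MISS, MISS, VC-HIT, L1-HIT, VC-HIT, VC-HIT]

  [0] addr=0x8a blk=8 s=0: MISS | VC []
  [1] addr=0x8d blk=8 s=0: L1-HIT | VC []
  [2] addr=0x89 blk=8 s=0: L1-HIT | VC []
  [3] addr=0x83 blk=8 s=0: L1-HIT | VC []
  [4] addr=0x8a blk=8 s=0: L1-HIT | VC []
  [5] addr=0x88 blk=8 s=0: L1-HIT | VC []
  [6] addr=0x8d blk=8 s=0: L1-HIT | VC []
  [7] addr=0xe2 blk=14 s=0: MISS | VC [8]
  [8] addr=0x2a blk=2 s=0: MISS | VC [8, 14]
  [9] addr=0x43 blk=4 s=0: MISS | VC [8, 14, 2]
  [10] addr=0x20 blk=2 s=0: VC-HIT | VC [8, 14, 4]
  [11] addr=0x28 blk=2 s=0: L1-HIT | VC [8, 14, 4]
  [12] addr=0x48 blk=4 s=0: VC-HIT | VC [8, 14, 2]
  [13] addr=0x23 blk=2 s=0: VC-HIT | VC [8, 14, 4]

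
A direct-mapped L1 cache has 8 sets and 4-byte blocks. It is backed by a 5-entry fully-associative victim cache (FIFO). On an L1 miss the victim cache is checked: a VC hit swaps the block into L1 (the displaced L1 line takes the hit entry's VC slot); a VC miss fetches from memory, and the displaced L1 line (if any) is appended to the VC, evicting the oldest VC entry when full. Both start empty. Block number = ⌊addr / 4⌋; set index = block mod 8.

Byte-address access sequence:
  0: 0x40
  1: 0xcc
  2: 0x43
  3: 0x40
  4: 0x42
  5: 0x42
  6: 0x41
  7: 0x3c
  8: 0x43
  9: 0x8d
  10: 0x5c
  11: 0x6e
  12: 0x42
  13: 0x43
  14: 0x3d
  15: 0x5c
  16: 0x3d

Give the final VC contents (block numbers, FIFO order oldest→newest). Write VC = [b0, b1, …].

0: 0x40 (blk 16, set 0) → MISS  vc=[]
1: 0xcc (blk 51, set 3) → MISS  vc=[]
2: 0x43 (blk 16, set 0) → L1-HIT  vc=[]
3: 0x40 (blk 16, set 0) → L1-HIT  vc=[]
4: 0x42 (blk 16, set 0) → L1-HIT  vc=[]
5: 0x42 (blk 16, set 0) → L1-HIT  vc=[]
6: 0x41 (blk 16, set 0) → L1-HIT  vc=[]
7: 0x3c (blk 15, set 7) → MISS  vc=[]
8: 0x43 (blk 16, set 0) → L1-HIT  vc=[]
9: 0x8d (blk 35, set 3) → MISS  vc=[51]
10: 0x5c (blk 23, set 7) → MISS  vc=[51, 15]
11: 0x6e (blk 27, set 3) → MISS  vc=[51, 15, 35]
12: 0x42 (blk 16, set 0) → L1-HIT  vc=[51, 15, 35]
13: 0x43 (blk 16, set 0) → L1-HIT  vc=[51, 15, 35]
14: 0x3d (blk 15, set 7) → VC-HIT  vc=[51, 23, 35]
15: 0x5c (blk 23, set 7) → VC-HIT  vc=[51, 15, 35]
16: 0x3d (blk 15, set 7) → VC-HIT  vc=[51, 23, 35]

VC = [51, 23, 35]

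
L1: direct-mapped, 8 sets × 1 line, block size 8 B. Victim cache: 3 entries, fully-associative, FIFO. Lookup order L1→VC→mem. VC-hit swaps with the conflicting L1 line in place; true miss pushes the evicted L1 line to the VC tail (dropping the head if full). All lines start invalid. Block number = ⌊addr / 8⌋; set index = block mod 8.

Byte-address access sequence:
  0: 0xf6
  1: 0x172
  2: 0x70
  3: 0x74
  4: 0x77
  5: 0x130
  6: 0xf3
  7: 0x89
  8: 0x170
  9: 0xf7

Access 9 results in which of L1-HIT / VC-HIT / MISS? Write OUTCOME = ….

OUTCOME = VC-HIT

0: 0xf6 (blk 30, set 6) → MISS  vc=[]
1: 0x172 (blk 46, set 6) → MISS  vc=[30]
2: 0x70 (blk 14, set 6) → MISS  vc=[30, 46]
3: 0x74 (blk 14, set 6) → L1-HIT  vc=[30, 46]
4: 0x77 (blk 14, set 6) → L1-HIT  vc=[30, 46]
5: 0x130 (blk 38, set 6) → MISS  vc=[30, 46, 14]
6: 0xf3 (blk 30, set 6) → VC-HIT  vc=[38, 46, 14]
7: 0x89 (blk 17, set 1) → MISS  vc=[38, 46, 14]
8: 0x170 (blk 46, set 6) → VC-HIT  vc=[38, 30, 14]
9: 0xf7 (blk 30, set 6) → VC-HIT  vc=[38, 46, 14]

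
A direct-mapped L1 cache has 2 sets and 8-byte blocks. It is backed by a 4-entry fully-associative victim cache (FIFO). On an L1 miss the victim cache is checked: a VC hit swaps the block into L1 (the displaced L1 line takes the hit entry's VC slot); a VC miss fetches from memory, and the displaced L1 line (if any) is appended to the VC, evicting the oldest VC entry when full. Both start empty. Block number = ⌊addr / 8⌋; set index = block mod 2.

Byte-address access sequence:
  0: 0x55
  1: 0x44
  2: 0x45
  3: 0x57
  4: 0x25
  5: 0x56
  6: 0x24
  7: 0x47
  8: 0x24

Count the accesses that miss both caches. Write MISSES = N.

MISSES = 3

#0 0x55→b10/s0 MISS; vc=[]
#1 0x44→b8/s0 MISS; vc=[10]
#2 0x45→b8/s0 L1-HIT; vc=[10]
#3 0x57→b10/s0 VC-HIT; vc=[8]
#4 0x25→b4/s0 MISS; vc=[8,10]
#5 0x56→b10/s0 VC-HIT; vc=[8,4]
#6 0x24→b4/s0 VC-HIT; vc=[8,10]
#7 0x47→b8/s0 VC-HIT; vc=[4,10]
#8 0x24→b4/s0 VC-HIT; vc=[8,10]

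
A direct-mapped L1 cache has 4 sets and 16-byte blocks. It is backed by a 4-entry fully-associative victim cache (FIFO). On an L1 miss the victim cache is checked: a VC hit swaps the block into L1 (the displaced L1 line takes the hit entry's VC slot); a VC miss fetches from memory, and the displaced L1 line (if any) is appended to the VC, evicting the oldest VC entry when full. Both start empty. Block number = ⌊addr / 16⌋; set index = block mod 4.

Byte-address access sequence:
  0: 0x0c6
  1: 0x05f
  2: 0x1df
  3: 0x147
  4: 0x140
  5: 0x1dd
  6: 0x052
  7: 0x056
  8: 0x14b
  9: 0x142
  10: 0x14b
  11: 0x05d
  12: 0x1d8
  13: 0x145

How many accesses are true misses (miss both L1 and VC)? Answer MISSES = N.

#0 0xc6→b12/s0 MISS; vc=[]
#1 0x5f→b5/s1 MISS; vc=[]
#2 0x1df→b29/s1 MISS; vc=[5]
#3 0x147→b20/s0 MISS; vc=[5,12]
#4 0x140→b20/s0 L1-HIT; vc=[5,12]
#5 0x1dd→b29/s1 L1-HIT; vc=[5,12]
#6 0x52→b5/s1 VC-HIT; vc=[29,12]
#7 0x56→b5/s1 L1-HIT; vc=[29,12]
#8 0x14b→b20/s0 L1-HIT; vc=[29,12]
#9 0x142→b20/s0 L1-HIT; vc=[29,12]
#10 0x14b→b20/s0 L1-HIT; vc=[29,12]
#11 0x5d→b5/s1 L1-HIT; vc=[29,12]
#12 0x1d8→b29/s1 VC-HIT; vc=[5,12]
#13 0x145→b20/s0 L1-HIT; vc=[5,12]

MISSES = 4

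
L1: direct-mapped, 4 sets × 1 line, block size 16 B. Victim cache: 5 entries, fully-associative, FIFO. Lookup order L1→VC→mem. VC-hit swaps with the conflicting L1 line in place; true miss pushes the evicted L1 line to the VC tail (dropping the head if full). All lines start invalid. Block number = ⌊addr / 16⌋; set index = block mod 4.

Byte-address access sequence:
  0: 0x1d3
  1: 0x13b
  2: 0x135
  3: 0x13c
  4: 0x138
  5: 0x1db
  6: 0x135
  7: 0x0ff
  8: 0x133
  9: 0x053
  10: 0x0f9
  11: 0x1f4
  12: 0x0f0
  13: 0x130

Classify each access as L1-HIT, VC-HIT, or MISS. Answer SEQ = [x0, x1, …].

SEQ = [MISS, MISS, L1-HIT, L1-HIT, L1-HIT, L1-HIT, L1-HIT, MISS, VC-HIT, MISS, VC-HIT, MISS, VC-HIT, VC-HIT]

0: 0x1d3 (blk 29, set 1) → MISS  vc=[]
1: 0x13b (blk 19, set 3) → MISS  vc=[]
2: 0x135 (blk 19, set 3) → L1-HIT  vc=[]
3: 0x13c (blk 19, set 3) → L1-HIT  vc=[]
4: 0x138 (blk 19, set 3) → L1-HIT  vc=[]
5: 0x1db (blk 29, set 1) → L1-HIT  vc=[]
6: 0x135 (blk 19, set 3) → L1-HIT  vc=[]
7: 0xff (blk 15, set 3) → MISS  vc=[19]
8: 0x133 (blk 19, set 3) → VC-HIT  vc=[15]
9: 0x53 (blk 5, set 1) → MISS  vc=[15, 29]
10: 0xf9 (blk 15, set 3) → VC-HIT  vc=[19, 29]
11: 0x1f4 (blk 31, set 3) → MISS  vc=[19, 29, 15]
12: 0xf0 (blk 15, set 3) → VC-HIT  vc=[19, 29, 31]
13: 0x130 (blk 19, set 3) → VC-HIT  vc=[15, 29, 31]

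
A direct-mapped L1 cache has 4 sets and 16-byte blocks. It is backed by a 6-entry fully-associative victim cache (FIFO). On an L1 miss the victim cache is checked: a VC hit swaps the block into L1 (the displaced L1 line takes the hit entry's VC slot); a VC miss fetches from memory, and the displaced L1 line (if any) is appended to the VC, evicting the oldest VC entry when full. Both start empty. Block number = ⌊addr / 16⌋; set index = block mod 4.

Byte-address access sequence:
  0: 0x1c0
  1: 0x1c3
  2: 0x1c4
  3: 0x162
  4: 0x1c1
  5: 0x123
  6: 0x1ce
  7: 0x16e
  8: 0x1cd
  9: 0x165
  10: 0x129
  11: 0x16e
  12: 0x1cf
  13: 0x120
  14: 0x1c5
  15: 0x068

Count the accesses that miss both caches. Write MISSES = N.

#0 0x1c0→b28/s0 MISS; vc=[]
#1 0x1c3→b28/s0 L1-HIT; vc=[]
#2 0x1c4→b28/s0 L1-HIT; vc=[]
#3 0x162→b22/s2 MISS; vc=[]
#4 0x1c1→b28/s0 L1-HIT; vc=[]
#5 0x123→b18/s2 MISS; vc=[22]
#6 0x1ce→b28/s0 L1-HIT; vc=[22]
#7 0x16e→b22/s2 VC-HIT; vc=[18]
#8 0x1cd→b28/s0 L1-HIT; vc=[18]
#9 0x165→b22/s2 L1-HIT; vc=[18]
#10 0x129→b18/s2 VC-HIT; vc=[22]
#11 0x16e→b22/s2 VC-HIT; vc=[18]
#12 0x1cf→b28/s0 L1-HIT; vc=[18]
#13 0x120→b18/s2 VC-HIT; vc=[22]
#14 0x1c5→b28/s0 L1-HIT; vc=[22]
#15 0x68→b6/s2 MISS; vc=[22,18]

MISSES = 4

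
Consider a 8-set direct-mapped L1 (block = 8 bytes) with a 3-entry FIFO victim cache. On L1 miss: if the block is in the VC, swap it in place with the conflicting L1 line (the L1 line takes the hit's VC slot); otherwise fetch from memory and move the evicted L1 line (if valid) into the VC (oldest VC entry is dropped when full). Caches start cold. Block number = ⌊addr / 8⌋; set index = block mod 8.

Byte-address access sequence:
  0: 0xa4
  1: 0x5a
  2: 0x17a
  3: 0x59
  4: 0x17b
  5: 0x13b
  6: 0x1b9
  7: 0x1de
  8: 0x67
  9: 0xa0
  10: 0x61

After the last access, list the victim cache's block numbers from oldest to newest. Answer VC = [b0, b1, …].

VC = [39, 11, 20]

  [0] addr=0xa4 blk=20 s=4: MISS | VC []
  [1] addr=0x5a blk=11 s=3: MISS | VC []
  [2] addr=0x17a blk=47 s=7: MISS | VC []
  [3] addr=0x59 blk=11 s=3: L1-HIT | VC []
  [4] addr=0x17b blk=47 s=7: L1-HIT | VC []
  [5] addr=0x13b blk=39 s=7: MISS | VC [47]
  [6] addr=0x1b9 blk=55 s=7: MISS | VC [47, 39]
  [7] addr=0x1de blk=59 s=3: MISS | VC [47, 39, 11]
  [8] addr=0x67 blk=12 s=4: MISS | VC [39, 11, 20]
  [9] addr=0xa0 blk=20 s=4: VC-HIT | VC [39, 11, 12]
  [10] addr=0x61 blk=12 s=4: VC-HIT | VC [39, 11, 20]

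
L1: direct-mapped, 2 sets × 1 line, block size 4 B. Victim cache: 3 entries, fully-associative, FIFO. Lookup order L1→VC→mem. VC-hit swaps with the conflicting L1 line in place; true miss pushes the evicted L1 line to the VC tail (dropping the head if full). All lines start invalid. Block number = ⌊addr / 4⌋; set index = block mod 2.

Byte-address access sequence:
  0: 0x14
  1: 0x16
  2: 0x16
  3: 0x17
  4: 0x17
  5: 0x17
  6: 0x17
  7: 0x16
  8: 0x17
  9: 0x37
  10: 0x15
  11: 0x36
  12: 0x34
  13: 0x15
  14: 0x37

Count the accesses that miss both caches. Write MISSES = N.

MISSES = 2

#0 0x14→b5/s1 MISS; vc=[]
#1 0x16→b5/s1 L1-HIT; vc=[]
#2 0x16→b5/s1 L1-HIT; vc=[]
#3 0x17→b5/s1 L1-HIT; vc=[]
#4 0x17→b5/s1 L1-HIT; vc=[]
#5 0x17→b5/s1 L1-HIT; vc=[]
#6 0x17→b5/s1 L1-HIT; vc=[]
#7 0x16→b5/s1 L1-HIT; vc=[]
#8 0x17→b5/s1 L1-HIT; vc=[]
#9 0x37→b13/s1 MISS; vc=[5]
#10 0x15→b5/s1 VC-HIT; vc=[13]
#11 0x36→b13/s1 VC-HIT; vc=[5]
#12 0x34→b13/s1 L1-HIT; vc=[5]
#13 0x15→b5/s1 VC-HIT; vc=[13]
#14 0x37→b13/s1 VC-HIT; vc=[5]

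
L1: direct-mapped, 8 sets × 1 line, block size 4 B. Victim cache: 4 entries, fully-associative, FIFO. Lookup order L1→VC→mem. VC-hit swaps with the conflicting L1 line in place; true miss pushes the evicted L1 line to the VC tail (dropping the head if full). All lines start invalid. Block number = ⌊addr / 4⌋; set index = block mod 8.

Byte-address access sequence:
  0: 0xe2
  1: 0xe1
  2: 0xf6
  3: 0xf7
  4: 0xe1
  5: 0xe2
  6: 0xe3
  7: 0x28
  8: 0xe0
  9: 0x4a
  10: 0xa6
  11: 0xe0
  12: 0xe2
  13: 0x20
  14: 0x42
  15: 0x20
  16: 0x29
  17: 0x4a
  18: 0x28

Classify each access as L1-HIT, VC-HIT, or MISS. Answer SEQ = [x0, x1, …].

SEQ = [MISS, L1-HIT, MISS, L1-HIT, L1-HIT, L1-HIT, L1-HIT, MISS, L1-HIT, MISS, MISS, L1-HIT, L1-HIT, MISS, MISS, VC-HIT, VC-HIT, VC-HIT, VC-HIT]

  [0] addr=0xe2 blk=56 s=0: MISS | VC []
  [1] addr=0xe1 blk=56 s=0: L1-HIT | VC []
  [2] addr=0xf6 blk=61 s=5: MISS | VC []
  [3] addr=0xf7 blk=61 s=5: L1-HIT | VC []
  [4] addr=0xe1 blk=56 s=0: L1-HIT | VC []
  [5] addr=0xe2 blk=56 s=0: L1-HIT | VC []
  [6] addr=0xe3 blk=56 s=0: L1-HIT | VC []
  [7] addr=0x28 blk=10 s=2: MISS | VC []
  [8] addr=0xe0 blk=56 s=0: L1-HIT | VC []
  [9] addr=0x4a blk=18 s=2: MISS | VC [10]
  [10] addr=0xa6 blk=41 s=1: MISS | VC [10]
  [11] addr=0xe0 blk=56 s=0: L1-HIT | VC [10]
  [12] addr=0xe2 blk=56 s=0: L1-HIT | VC [10]
  [13] addr=0x20 blk=8 s=0: MISS | VC [10, 56]
  [14] addr=0x42 blk=16 s=0: MISS | VC [10, 56, 8]
  [15] addr=0x20 blk=8 s=0: VC-HIT | VC [10, 56, 16]
  [16] addr=0x29 blk=10 s=2: VC-HIT | VC [18, 56, 16]
  [17] addr=0x4a blk=18 s=2: VC-HIT | VC [10, 56, 16]
  [18] addr=0x28 blk=10 s=2: VC-HIT | VC [18, 56, 16]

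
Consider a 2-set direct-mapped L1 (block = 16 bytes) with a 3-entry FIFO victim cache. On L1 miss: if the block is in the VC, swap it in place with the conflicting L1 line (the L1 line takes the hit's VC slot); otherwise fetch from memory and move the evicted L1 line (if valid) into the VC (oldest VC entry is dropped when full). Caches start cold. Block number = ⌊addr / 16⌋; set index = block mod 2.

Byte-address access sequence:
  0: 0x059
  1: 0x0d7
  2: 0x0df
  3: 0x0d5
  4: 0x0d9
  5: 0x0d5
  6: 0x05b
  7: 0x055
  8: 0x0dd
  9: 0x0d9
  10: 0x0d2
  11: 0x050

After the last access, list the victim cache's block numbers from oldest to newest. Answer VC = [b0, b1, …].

VC = [13]

#0 0x59→b5/s1 MISS; vc=[]
#1 0xd7→b13/s1 MISS; vc=[5]
#2 0xdf→b13/s1 L1-HIT; vc=[5]
#3 0xd5→b13/s1 L1-HIT; vc=[5]
#4 0xd9→b13/s1 L1-HIT; vc=[5]
#5 0xd5→b13/s1 L1-HIT; vc=[5]
#6 0x5b→b5/s1 VC-HIT; vc=[13]
#7 0x55→b5/s1 L1-HIT; vc=[13]
#8 0xdd→b13/s1 VC-HIT; vc=[5]
#9 0xd9→b13/s1 L1-HIT; vc=[5]
#10 0xd2→b13/s1 L1-HIT; vc=[5]
#11 0x50→b5/s1 VC-HIT; vc=[13]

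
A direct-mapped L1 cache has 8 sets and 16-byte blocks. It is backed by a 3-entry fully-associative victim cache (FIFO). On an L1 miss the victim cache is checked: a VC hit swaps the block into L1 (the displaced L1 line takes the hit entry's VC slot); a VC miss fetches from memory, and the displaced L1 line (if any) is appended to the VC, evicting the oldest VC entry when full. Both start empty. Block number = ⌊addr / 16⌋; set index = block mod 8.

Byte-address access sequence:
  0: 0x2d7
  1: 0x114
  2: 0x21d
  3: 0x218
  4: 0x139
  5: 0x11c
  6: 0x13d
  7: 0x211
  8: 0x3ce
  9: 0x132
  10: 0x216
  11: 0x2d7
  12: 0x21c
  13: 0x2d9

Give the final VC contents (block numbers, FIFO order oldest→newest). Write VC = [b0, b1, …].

  [0] addr=0x2d7 blk=45 s=5: MISS | VC []
  [1] addr=0x114 blk=17 s=1: MISS | VC []
  [2] addr=0x21d blk=33 s=1: MISS | VC [17]
  [3] addr=0x218 blk=33 s=1: L1-HIT | VC [17]
  [4] addr=0x139 blk=19 s=3: MISS | VC [17]
  [5] addr=0x11c blk=17 s=1: VC-HIT | VC [33]
  [6] addr=0x13d blk=19 s=3: L1-HIT | VC [33]
  [7] addr=0x211 blk=33 s=1: VC-HIT | VC [17]
  [8] addr=0x3ce blk=60 s=4: MISS | VC [17]
  [9] addr=0x132 blk=19 s=3: L1-HIT | VC [17]
  [10] addr=0x216 blk=33 s=1: L1-HIT | VC [17]
  [11] addr=0x2d7 blk=45 s=5: L1-HIT | VC [17]
  [12] addr=0x21c blk=33 s=1: L1-HIT | VC [17]
  [13] addr=0x2d9 blk=45 s=5: L1-HIT | VC [17]

VC = [17]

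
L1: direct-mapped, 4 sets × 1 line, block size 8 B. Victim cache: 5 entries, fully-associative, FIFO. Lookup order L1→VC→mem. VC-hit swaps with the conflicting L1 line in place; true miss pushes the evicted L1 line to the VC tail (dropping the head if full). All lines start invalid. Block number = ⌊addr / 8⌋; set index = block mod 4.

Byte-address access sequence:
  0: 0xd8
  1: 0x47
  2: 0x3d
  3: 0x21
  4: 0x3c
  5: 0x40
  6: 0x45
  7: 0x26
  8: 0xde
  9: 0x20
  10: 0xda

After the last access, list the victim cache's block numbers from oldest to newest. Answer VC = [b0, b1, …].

  [0] addr=0xd8 blk=27 s=3: MISS | VC []
  [1] addr=0x47 blk=8 s=0: MISS | VC []
  [2] addr=0x3d blk=7 s=3: MISS | VC [27]
  [3] addr=0x21 blk=4 s=0: MISS | VC [27, 8]
  [4] addr=0x3c blk=7 s=3: L1-HIT | VC [27, 8]
  [5] addr=0x40 blk=8 s=0: VC-HIT | VC [27, 4]
  [6] addr=0x45 blk=8 s=0: L1-HIT | VC [27, 4]
  [7] addr=0x26 blk=4 s=0: VC-HIT | VC [27, 8]
  [8] addr=0xde blk=27 s=3: VC-HIT | VC [7, 8]
  [9] addr=0x20 blk=4 s=0: L1-HIT | VC [7, 8]
  [10] addr=0xda blk=27 s=3: L1-HIT | VC [7, 8]

VC = [7, 8]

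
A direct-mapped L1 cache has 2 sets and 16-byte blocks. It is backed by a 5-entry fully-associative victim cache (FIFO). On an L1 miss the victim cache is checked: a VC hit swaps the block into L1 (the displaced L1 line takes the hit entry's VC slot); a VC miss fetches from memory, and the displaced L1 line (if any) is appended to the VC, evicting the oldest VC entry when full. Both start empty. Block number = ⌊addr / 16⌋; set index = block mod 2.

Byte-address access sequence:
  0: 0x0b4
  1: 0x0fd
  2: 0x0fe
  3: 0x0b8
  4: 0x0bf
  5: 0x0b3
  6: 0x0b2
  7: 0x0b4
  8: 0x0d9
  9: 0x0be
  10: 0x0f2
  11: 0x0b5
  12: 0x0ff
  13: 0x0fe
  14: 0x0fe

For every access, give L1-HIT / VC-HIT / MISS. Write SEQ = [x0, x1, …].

0: 0xb4 (blk 11, set 1) → MISS  vc=[]
1: 0xfd (blk 15, set 1) → MISS  vc=[11]
2: 0xfe (blk 15, set 1) → L1-HIT  vc=[11]
3: 0xb8 (blk 11, set 1) → VC-HIT  vc=[15]
4: 0xbf (blk 11, set 1) → L1-HIT  vc=[15]
5: 0xb3 (blk 11, set 1) → L1-HIT  vc=[15]
6: 0xb2 (blk 11, set 1) → L1-HIT  vc=[15]
7: 0xb4 (blk 11, set 1) → L1-HIT  vc=[15]
8: 0xd9 (blk 13, set 1) → MISS  vc=[15, 11]
9: 0xbe (blk 11, set 1) → VC-HIT  vc=[15, 13]
10: 0xf2 (blk 15, set 1) → VC-HIT  vc=[11, 13]
11: 0xb5 (blk 11, set 1) → VC-HIT  vc=[15, 13]
12: 0xff (blk 15, set 1) → VC-HIT  vc=[11, 13]
13: 0xfe (blk 15, set 1) → L1-HIT  vc=[11, 13]
14: 0xfe (blk 15, set 1) → L1-HIT  vc=[11, 13]

SEQ = [MISS, MISS, L1-HIT, VC-HIT, L1-HIT, L1-HIT, L1-HIT, L1-HIT, MISS, VC-HIT, VC-HIT, VC-HIT, VC-HIT, L1-HIT, L1-HIT]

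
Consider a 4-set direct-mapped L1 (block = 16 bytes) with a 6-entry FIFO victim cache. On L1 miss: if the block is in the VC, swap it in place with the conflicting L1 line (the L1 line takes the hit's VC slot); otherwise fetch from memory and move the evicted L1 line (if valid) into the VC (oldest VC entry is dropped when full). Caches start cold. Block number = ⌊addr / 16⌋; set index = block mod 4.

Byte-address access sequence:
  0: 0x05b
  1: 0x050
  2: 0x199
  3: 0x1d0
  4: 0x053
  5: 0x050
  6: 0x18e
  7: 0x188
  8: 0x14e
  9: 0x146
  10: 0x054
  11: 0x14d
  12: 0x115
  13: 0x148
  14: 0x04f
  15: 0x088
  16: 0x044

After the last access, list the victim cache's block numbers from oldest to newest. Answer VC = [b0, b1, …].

0: 0x5b (blk 5, set 1) → MISS  vc=[]
1: 0x50 (blk 5, set 1) → L1-HIT  vc=[]
2: 0x199 (blk 25, set 1) → MISS  vc=[5]
3: 0x1d0 (blk 29, set 1) → MISS  vc=[5, 25]
4: 0x53 (blk 5, set 1) → VC-HIT  vc=[29, 25]
5: 0x50 (blk 5, set 1) → L1-HIT  vc=[29, 25]
6: 0x18e (blk 24, set 0) → MISS  vc=[29, 25]
7: 0x188 (blk 24, set 0) → L1-HIT  vc=[29, 25]
8: 0x14e (blk 20, set 0) → MISS  vc=[29, 25, 24]
9: 0x146 (blk 20, set 0) → L1-HIT  vc=[29, 25, 24]
10: 0x54 (blk 5, set 1) → L1-HIT  vc=[29, 25, 24]
11: 0x14d (blk 20, set 0) → L1-HIT  vc=[29, 25, 24]
12: 0x115 (blk 17, set 1) → MISS  vc=[29, 25, 24, 5]
13: 0x148 (blk 20, set 0) → L1-HIT  vc=[29, 25, 24, 5]
14: 0x4f (blk 4, set 0) → MISS  vc=[29, 25, 24, 5, 20]
15: 0x88 (blk 8, set 0) → MISS  vc=[29, 25, 24, 5, 20, 4]
16: 0x44 (blk 4, set 0) → VC-HIT  vc=[29, 25, 24, 5, 20, 8]

VC = [29, 25, 24, 5, 20, 8]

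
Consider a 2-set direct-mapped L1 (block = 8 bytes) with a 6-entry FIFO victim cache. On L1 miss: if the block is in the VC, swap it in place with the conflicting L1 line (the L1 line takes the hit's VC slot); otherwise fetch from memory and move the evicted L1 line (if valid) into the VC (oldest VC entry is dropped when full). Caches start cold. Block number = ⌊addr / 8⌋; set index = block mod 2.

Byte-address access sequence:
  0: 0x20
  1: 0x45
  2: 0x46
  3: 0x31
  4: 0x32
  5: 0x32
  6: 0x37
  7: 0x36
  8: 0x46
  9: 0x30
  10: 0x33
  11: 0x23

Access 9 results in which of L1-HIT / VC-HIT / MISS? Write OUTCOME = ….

OUTCOME = VC-HIT

#0 0x20→b4/s0 MISS; vc=[]
#1 0x45→b8/s0 MISS; vc=[4]
#2 0x46→b8/s0 L1-HIT; vc=[4]
#3 0x31→b6/s0 MISS; vc=[4,8]
#4 0x32→b6/s0 L1-HIT; vc=[4,8]
#5 0x32→b6/s0 L1-HIT; vc=[4,8]
#6 0x37→b6/s0 L1-HIT; vc=[4,8]
#7 0x36→b6/s0 L1-HIT; vc=[4,8]
#8 0x46→b8/s0 VC-HIT; vc=[4,6]
#9 0x30→b6/s0 VC-HIT; vc=[4,8]
#10 0x33→b6/s0 L1-HIT; vc=[4,8]
#11 0x23→b4/s0 VC-HIT; vc=[6,8]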